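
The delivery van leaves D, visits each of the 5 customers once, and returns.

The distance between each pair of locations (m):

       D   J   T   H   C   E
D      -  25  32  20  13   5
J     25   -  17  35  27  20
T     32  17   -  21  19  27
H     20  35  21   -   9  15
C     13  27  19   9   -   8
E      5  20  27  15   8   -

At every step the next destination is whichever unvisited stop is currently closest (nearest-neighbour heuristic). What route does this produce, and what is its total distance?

From D: distances to unvisited — E=5, C=13, H=20, J=25, T=32. Nearest is E (5).
From E: distances to unvisited — C=8, H=15, J=20, T=27. Nearest is C (8).
From C: distances to unvisited — H=9, T=19, J=27. Nearest is H (9).
From H: distances to unvisited — T=21, J=35. Nearest is T (21).
From T: distances to unvisited — J=17. Nearest is J (17).
Return J→D: 25.
Total = 5 + 8 + 9 + 21 + 17 + 25 = 85.

Nearest-neighbour total = 85 m; route D → E → C → H → T → J → D.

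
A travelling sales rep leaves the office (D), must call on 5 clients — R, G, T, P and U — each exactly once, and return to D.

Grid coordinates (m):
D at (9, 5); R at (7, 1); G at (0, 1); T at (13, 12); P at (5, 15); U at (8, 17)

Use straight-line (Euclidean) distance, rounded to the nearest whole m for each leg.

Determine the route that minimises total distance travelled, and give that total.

With 5 stops there are 5!/2 = 60 distinct round trips (a route and its reverse cost the same).
D→R→G→T→P→U→D: 4+7+17+9+4+12 = 53
D→R→G→T→U→P→D: 4+7+17+7+4+11 = 50
D→R→G→P→T→U→D: 4+7+15+9+7+12 = 54
D→R→G→P→U→T→D: 4+7+15+4+7+8 = 45
D→R→G→U→T→P→D: 4+7+18+7+9+11 = 56
D→R→G→U→P→T→D: 4+7+18+4+9+8 = 50
D→R→T→G→P→U→D: 4+13+17+15+4+12 = 65
D→R→T→G→U→P→D: 4+13+17+18+4+11 = 67
D→R→T→P→G→U→D: 4+13+9+15+18+12 = 71
D→R→T→P→U→G→D: 4+13+9+4+18+10 = 58
D→R→T→U→G→P→D: 4+13+7+18+15+11 = 68
D→R→T→U→P→G→D: 4+13+7+4+15+10 = 53
D→R→P→G→T→U→D: 4+14+15+17+7+12 = 69
D→R→P→G→U→T→D: 4+14+15+18+7+8 = 66
… (46 more)
The minimum is 45.
One optimal route: D → R → G → P → U → T → D (or its reverse).

45 m — the shortest possible round trip.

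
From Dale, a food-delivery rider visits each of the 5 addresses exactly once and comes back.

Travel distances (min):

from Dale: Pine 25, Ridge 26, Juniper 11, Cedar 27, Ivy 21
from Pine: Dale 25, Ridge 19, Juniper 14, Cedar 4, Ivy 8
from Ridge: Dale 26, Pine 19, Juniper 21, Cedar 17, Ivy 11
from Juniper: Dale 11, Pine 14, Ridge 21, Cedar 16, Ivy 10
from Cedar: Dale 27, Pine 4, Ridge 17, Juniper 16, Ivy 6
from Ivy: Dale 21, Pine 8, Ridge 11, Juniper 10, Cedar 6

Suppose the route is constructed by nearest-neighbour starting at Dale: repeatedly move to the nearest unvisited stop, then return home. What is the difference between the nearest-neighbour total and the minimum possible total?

From Dale: Juniper=11, Ivy=21, Pine=25, Ridge=26, Cedar=27 → choose Juniper (11).
From Juniper: Ivy=10, Pine=14, Cedar=16, Ridge=21 → choose Ivy (10).
From Ivy: Cedar=6, Pine=8, Ridge=11 → choose Cedar (6).
From Cedar: Pine=4, Ridge=17 → choose Pine (4).
From Pine: Ridge=19 → choose Ridge (19).
NN route Dale → Juniper → Ivy → Cedar → Pine → Ridge → Dale costs 76.
Optimal: Dale → Ridge → Ivy → Cedar → Pine → Juniper → Dale costs 72 (by enumerating all 60 distinct tours).
Excess = 76 − 72 = 4.

Excess over optimum: 4 min.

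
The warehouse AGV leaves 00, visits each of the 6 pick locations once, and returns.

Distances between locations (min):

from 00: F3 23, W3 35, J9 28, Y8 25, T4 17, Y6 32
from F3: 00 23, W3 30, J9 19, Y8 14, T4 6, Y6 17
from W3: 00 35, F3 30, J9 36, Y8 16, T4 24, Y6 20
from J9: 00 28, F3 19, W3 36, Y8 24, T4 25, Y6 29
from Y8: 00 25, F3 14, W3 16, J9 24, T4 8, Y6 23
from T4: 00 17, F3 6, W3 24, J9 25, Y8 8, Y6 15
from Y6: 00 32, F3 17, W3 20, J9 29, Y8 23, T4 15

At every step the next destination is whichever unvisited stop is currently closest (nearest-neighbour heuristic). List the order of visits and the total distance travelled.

From 00: distances to unvisited — T4=17, F3=23, Y8=25, J9=28, Y6=32, W3=35. Nearest is T4 (17).
From T4: distances to unvisited — F3=6, Y8=8, Y6=15, W3=24, J9=25. Nearest is F3 (6).
From F3: distances to unvisited — Y8=14, Y6=17, J9=19, W3=30. Nearest is Y8 (14).
From Y8: distances to unvisited — W3=16, Y6=23, J9=24. Nearest is W3 (16).
From W3: distances to unvisited — Y6=20, J9=36. Nearest is Y6 (20).
From Y6: distances to unvisited — J9=29. Nearest is J9 (29).
Return J9→00: 28.
Total = 17 + 6 + 14 + 16 + 20 + 29 + 28 = 130.

Total distance 130 min via the nearest-neighbour route 00 → T4 → F3 → Y8 → W3 → Y6 → J9 → 00.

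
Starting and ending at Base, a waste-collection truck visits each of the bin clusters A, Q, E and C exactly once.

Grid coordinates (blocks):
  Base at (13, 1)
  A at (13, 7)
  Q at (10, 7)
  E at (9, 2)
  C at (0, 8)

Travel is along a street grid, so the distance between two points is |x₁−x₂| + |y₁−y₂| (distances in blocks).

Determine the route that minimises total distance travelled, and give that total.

Base→A→Q→E→C→Base: 6+3+6+15+20 = 50
Base→A→Q→C→E→Base: 6+3+11+15+5 = 40
Base→A→E→Q→C→Base: 6+9+6+11+20 = 52
Base→A→E→C→Q→Base: 6+9+15+11+9 = 50
Base→A→C→Q→E→Base: 6+14+11+6+5 = 42
Base→A→C→E→Q→Base: 6+14+15+6+9 = 50
Base→Q→A→E→C→Base: 9+3+9+15+20 = 56
Base→Q→A→C→E→Base: 9+3+14+15+5 = 46
Base→Q→E→A→C→Base: 9+6+9+14+20 = 58
Base→Q→C→A→E→Base: 9+11+14+9+5 = 48
Base→E→A→Q→C→Base: 5+9+3+11+20 = 48
Base→E→Q→A→C→Base: 5+6+3+14+20 = 48
The minimum is 40.
One optimal route: Base → A → Q → C → E → Base (or its reverse).

Minimum total distance: 40 blocks.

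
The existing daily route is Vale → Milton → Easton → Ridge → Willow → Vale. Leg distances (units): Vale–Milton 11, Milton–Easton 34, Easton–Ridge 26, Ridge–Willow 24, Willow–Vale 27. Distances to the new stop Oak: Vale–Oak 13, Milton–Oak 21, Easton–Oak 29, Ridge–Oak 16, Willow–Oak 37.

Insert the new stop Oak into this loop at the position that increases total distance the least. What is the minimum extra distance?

+16 — insert Oak between Milton and Easton.

Insertion cost between consecutive stops i–j is d(i,Oak) + d(Oak,j) − d(i,j):
  between Vale and Milton: 13 + 21 − 11 = 23
  between Milton and Easton: 21 + 29 − 34 = 16
  between Easton and Ridge: 29 + 16 − 26 = 19
  between Ridge and Willow: 16 + 37 − 24 = 29
  between Willow and Vale: 37 + 13 − 27 = 23
Cheapest insertion is between Milton and Easton, adding 16.
New total = 122 + 16 = 138.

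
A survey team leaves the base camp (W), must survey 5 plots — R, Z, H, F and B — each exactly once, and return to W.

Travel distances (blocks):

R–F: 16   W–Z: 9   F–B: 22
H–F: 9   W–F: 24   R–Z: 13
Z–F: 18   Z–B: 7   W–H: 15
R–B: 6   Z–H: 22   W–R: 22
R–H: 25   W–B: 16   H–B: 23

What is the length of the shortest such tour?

Minimum total distance: 62 blocks.

With 5 stops there are 5!/2 = 60 distinct round trips (a route and its reverse cost the same).
W → R → Z → H → F → B → W: 22+13+22+9+22+16 = 104
W → R → Z → H → B → F → W: 22+13+22+23+22+24 = 126
W → R → Z → F → H → B → W: 22+13+18+9+23+16 = 101
W → R → Z → F → B → H → W: 22+13+18+22+23+15 = 113
W → R → Z → B → H → F → W: 22+13+7+23+9+24 = 98
W → R → Z → B → F → H → W: 22+13+7+22+9+15 = 88
W → R → H → Z → F → B → W: 22+25+22+18+22+16 = 125
W → R → H → Z → B → F → W: 22+25+22+7+22+24 = 122
W → R → H → F → Z → B → W: 22+25+9+18+7+16 = 97
W → R → H → F → B → Z → W: 22+25+9+22+7+9 = 94
W → R → H → B → Z → F → W: 22+25+23+7+18+24 = 119
W → R → H → B → F → Z → W: 22+25+23+22+18+9 = 119
W → R → F → Z → H → B → W: 22+16+18+22+23+16 = 117
W → R → F → Z → B → H → W: 22+16+18+7+23+15 = 101
… (46 more)
W → Z → B → R → F → H → W: 9+7+6+16+9+15 = 62  ← best
The minimum is 62.
One optimal route: W → Z → B → R → F → H → W (or its reverse).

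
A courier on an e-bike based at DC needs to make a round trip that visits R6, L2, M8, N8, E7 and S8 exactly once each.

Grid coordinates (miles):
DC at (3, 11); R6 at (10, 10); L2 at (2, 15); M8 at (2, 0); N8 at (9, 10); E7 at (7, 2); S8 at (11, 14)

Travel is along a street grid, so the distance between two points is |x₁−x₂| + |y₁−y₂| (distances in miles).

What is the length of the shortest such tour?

Minimum total distance: 50 miles.

DC-R6-L2-M8-N8-E7-S8-DC: 8+13+15+17+10+16+11 = 90
DC-R6-L2-M8-N8-S8-E7-DC: 8+13+15+17+6+16+13 = 88
DC-R6-L2-M8-E7-N8-S8-DC: 8+13+15+7+10+6+11 = 70
DC-R6-L2-M8-E7-S8-N8-DC: 8+13+15+7+16+6+7 = 72
DC-R6-L2-M8-S8-N8-E7-DC: 8+13+15+23+6+10+13 = 88
DC-R6-L2-M8-S8-E7-N8-DC: 8+13+15+23+16+10+7 = 92
DC-R6-L2-N8-M8-E7-S8-DC: 8+13+12+17+7+16+11 = 84
DC-R6-L2-N8-M8-S8-E7-DC: 8+13+12+17+23+16+13 = 102
… (352 more)
DC-L2-S8-R6-N8-E7-M8-DC: 5+10+5+1+10+7+12 = 50  ← best
The minimum is 50.
One optimal route: DC → L2 → S8 → R6 → N8 → E7 → M8 → DC (or its reverse).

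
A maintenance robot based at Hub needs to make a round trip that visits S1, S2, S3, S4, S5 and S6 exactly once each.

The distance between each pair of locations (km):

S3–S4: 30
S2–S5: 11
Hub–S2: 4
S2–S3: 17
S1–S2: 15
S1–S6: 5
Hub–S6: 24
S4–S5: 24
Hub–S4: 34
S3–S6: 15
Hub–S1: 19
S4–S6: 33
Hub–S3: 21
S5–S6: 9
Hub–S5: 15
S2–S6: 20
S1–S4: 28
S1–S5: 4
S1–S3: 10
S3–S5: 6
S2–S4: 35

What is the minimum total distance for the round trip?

Minimum total distance: 103 km.

With 6 stops there are 6!/2 = 360 distinct round trips (a route and its reverse cost the same).
Hub-S1-S2-S3-S4-S5-S6-Hub: 19+15+17+30+24+9+24 = 138
Hub-S1-S2-S3-S4-S6-S5-Hub: 19+15+17+30+33+9+15 = 138
Hub-S1-S2-S3-S5-S4-S6-Hub: 19+15+17+6+24+33+24 = 138
Hub-S1-S2-S3-S5-S6-S4-Hub: 19+15+17+6+9+33+34 = 133
Hub-S1-S2-S3-S6-S4-S5-Hub: 19+15+17+15+33+24+15 = 138
Hub-S1-S2-S3-S6-S5-S4-Hub: 19+15+17+15+9+24+34 = 133
Hub-S1-S2-S4-S3-S5-S6-Hub: 19+15+35+30+6+9+24 = 138
Hub-S1-S2-S4-S3-S6-S5-Hub: 19+15+35+30+15+9+15 = 138
… (352 more)
Hub-S2-S1-S6-S3-S5-S4-Hub: 4+15+5+15+6+24+34 = 103  ← best
The minimum is 103.
One optimal route: Hub → S2 → S1 → S6 → S3 → S5 → S4 → Hub (or its reverse).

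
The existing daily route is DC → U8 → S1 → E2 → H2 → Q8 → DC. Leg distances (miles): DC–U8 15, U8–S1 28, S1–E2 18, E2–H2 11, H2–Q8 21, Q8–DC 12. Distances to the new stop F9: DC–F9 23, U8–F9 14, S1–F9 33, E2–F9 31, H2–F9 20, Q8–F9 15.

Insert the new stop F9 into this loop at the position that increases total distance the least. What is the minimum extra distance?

Adding 14 miles by placing F9 on the H2–Q8 leg.

Insertion cost between consecutive stops i–j is d(i,F9) + d(F9,j) − d(i,j):
  between DC and U8: 23 + 14 − 15 = 22
  between U8 and S1: 14 + 33 − 28 = 19
  between S1 and E2: 33 + 31 − 18 = 46
  between E2 and H2: 31 + 20 − 11 = 40
  between H2 and Q8: 20 + 15 − 21 = 14
  between Q8 and DC: 15 + 23 − 12 = 26
Cheapest insertion is between H2 and Q8, adding 14.
New total = 105 + 14 = 119.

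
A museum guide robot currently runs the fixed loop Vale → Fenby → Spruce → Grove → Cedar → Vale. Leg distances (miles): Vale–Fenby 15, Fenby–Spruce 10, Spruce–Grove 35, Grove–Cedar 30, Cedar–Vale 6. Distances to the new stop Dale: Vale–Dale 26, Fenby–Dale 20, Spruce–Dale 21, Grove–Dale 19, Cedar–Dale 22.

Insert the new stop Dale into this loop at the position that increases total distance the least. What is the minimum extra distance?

Adding 5 miles by placing Dale on the Spruce–Grove leg.

Insertion cost between consecutive stops i–j is d(i,Dale) + d(Dale,j) − d(i,j):
  between Vale and Fenby: 26 + 20 − 15 = 31
  between Fenby and Spruce: 20 + 21 − 10 = 31
  between Spruce and Grove: 21 + 19 − 35 = 5
  between Grove and Cedar: 19 + 22 − 30 = 11
  between Cedar and Vale: 22 + 26 − 6 = 42
Cheapest insertion is between Spruce and Grove, adding 5.
New total = 96 + 5 = 101.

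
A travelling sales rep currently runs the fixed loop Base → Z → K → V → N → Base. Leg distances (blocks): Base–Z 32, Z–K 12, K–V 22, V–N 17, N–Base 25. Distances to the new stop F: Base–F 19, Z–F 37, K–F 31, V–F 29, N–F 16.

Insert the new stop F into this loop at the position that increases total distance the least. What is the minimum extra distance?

Minimum extra distance: 10 blocks, inserting F between N and Base.

Insertion cost between consecutive stops i–j is d(i,F) + d(F,j) − d(i,j):
  between Base and Z: 19 + 37 − 32 = 24
  between Z and K: 37 + 31 − 12 = 56
  between K and V: 31 + 29 − 22 = 38
  between V and N: 29 + 16 − 17 = 28
  between N and Base: 16 + 19 − 25 = 10
Cheapest insertion is between N and Base, adding 10.
New total = 108 + 10 = 118.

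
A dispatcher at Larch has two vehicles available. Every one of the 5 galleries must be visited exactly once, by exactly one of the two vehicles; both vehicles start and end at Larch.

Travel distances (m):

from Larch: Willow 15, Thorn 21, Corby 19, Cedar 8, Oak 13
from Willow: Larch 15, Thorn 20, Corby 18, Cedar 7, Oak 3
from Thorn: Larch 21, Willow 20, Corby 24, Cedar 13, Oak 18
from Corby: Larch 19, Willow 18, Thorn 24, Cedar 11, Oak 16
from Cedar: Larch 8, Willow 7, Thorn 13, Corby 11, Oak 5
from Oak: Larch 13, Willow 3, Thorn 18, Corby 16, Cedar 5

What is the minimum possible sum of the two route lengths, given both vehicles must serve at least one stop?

There are 2^4 − 1 = 15 ways to divide the 5 stops into two non-empty groups. For each, the best each vehicle can do is its own shortest tour through its group:
  {Willow} + {Thorn, Corby, Cedar, Oak}: 30 + 74 = 104
  {Thorn} + {Willow, Corby, Cedar, Oak}: 42 + 53 = 95
  {Willow, Thorn} + {Corby, Cedar, Oak}: 56 + 48 = 104
  {Corby} + {Willow, Thorn, Cedar, Oak}: 38 + 57 = 95
  {Willow, Corby} + {Thorn, Cedar, Oak}: 52 + 52 = 104
  {Thorn, Corby} + {Willow, Cedar, Oak}: 64 + 31 = 95
  … (15 splits in total)
Best: vehicle 1 Larch → Thorn → Larch = 42; vehicle 2 Larch → Willow → Oak → Corby → Cedar → Larch = 53; combined 95.

95 m — the smallest possible combined total.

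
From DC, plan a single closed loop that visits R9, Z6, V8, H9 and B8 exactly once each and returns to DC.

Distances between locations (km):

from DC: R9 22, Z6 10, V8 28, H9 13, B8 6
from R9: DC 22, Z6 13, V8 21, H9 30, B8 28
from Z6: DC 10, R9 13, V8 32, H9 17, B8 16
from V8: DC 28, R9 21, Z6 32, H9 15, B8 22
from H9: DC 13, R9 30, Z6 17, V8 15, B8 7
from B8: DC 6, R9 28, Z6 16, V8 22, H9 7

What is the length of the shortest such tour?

Shortest round trip = 72 km.

There are 60 distinct closed tours to check (reversals are equivalent).
DC - R9 - Z6 - V8 - H9 - B8 - DC: 22+13+32+15+7+6 = 95
DC - R9 - Z6 - V8 - B8 - H9 - DC: 22+13+32+22+7+13 = 109
DC - R9 - Z6 - H9 - V8 - B8 - DC: 22+13+17+15+22+6 = 95
DC - R9 - Z6 - H9 - B8 - V8 - DC: 22+13+17+7+22+28 = 109
DC - R9 - Z6 - B8 - V8 - H9 - DC: 22+13+16+22+15+13 = 101
DC - R9 - Z6 - B8 - H9 - V8 - DC: 22+13+16+7+15+28 = 101
DC - R9 - V8 - Z6 - H9 - B8 - DC: 22+21+32+17+7+6 = 105
DC - R9 - V8 - Z6 - B8 - H9 - DC: 22+21+32+16+7+13 = 111
DC - R9 - V8 - H9 - Z6 - B8 - DC: 22+21+15+17+16+6 = 97
DC - R9 - V8 - H9 - B8 - Z6 - DC: 22+21+15+7+16+10 = 91
DC - R9 - V8 - B8 - Z6 - H9 - DC: 22+21+22+16+17+13 = 111
DC - R9 - V8 - B8 - H9 - Z6 - DC: 22+21+22+7+17+10 = 99
DC - R9 - H9 - Z6 - V8 - B8 - DC: 22+30+17+32+22+6 = 129
DC - R9 - H9 - Z6 - B8 - V8 - DC: 22+30+17+16+22+28 = 135
… (46 more)
DC - Z6 - R9 - V8 - H9 - B8 - DC: 10+13+21+15+7+6 = 72  ← best
The minimum is 72.
One optimal route: DC → Z6 → R9 → V8 → H9 → B8 → DC (or its reverse).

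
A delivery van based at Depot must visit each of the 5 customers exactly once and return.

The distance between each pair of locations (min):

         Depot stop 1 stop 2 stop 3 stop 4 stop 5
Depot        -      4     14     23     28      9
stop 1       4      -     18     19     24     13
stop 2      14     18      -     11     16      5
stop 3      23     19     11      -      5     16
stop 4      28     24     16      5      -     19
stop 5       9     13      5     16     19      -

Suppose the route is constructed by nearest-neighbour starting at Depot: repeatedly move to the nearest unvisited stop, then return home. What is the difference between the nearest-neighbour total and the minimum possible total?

Excess over optimum: 8 min.

From Depot: stop 1=4, stop 5=9, stop 2=14, stop 3=23, stop 4=28 → choose stop 1 (4).
From stop 1: stop 5=13, stop 2=18, stop 3=19, stop 4=24 → choose stop 5 (13).
From stop 5: stop 2=5, stop 3=16, stop 4=19 → choose stop 2 (5).
From stop 2: stop 3=11, stop 4=16 → choose stop 3 (11).
From stop 3: stop 4=5 → choose stop 4 (5).
NN route Depot → stop 1 → stop 5 → stop 2 → stop 3 → stop 4 → Depot costs 66.
Optimal: Depot → stop 1 → stop 3 → stop 4 → stop 2 → stop 5 → Depot costs 58 (by enumerating all 60 distinct tours).
Excess = 66 − 58 = 8.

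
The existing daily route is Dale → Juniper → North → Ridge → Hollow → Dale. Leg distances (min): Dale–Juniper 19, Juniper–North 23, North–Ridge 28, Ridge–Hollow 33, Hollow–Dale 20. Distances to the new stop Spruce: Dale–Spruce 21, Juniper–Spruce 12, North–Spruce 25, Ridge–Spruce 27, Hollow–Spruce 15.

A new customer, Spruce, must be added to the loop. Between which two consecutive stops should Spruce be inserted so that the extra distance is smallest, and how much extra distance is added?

Insertion cost between consecutive stops i–j is d(i,Spruce) + d(Spruce,j) − d(i,j):
  between Dale and Juniper: 21 + 12 − 19 = 14
  between Juniper and North: 12 + 25 − 23 = 14
  between North and Ridge: 25 + 27 − 28 = 24
  between Ridge and Hollow: 27 + 15 − 33 = 9
  between Hollow and Dale: 15 + 21 − 20 = 16
Cheapest insertion is between Ridge and Hollow, adding 9.
New total = 123 + 9 = 132.

Adding 9 min by placing Spruce on the Ridge–Hollow leg.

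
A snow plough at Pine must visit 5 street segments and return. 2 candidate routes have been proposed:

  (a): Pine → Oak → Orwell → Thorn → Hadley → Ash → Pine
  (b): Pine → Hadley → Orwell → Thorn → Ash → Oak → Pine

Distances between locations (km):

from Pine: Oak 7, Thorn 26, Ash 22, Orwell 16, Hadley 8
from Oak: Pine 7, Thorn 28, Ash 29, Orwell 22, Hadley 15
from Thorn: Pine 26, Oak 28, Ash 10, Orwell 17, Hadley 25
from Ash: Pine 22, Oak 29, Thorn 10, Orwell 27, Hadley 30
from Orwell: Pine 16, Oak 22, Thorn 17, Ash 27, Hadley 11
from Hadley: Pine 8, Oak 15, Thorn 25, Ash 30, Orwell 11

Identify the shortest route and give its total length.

(a): 7 + 22 + 17 + 25 + 30 + 22 = 123
(b): 8 + 11 + 17 + 10 + 29 + 7 = 82

Shortest is (b), total 82 km.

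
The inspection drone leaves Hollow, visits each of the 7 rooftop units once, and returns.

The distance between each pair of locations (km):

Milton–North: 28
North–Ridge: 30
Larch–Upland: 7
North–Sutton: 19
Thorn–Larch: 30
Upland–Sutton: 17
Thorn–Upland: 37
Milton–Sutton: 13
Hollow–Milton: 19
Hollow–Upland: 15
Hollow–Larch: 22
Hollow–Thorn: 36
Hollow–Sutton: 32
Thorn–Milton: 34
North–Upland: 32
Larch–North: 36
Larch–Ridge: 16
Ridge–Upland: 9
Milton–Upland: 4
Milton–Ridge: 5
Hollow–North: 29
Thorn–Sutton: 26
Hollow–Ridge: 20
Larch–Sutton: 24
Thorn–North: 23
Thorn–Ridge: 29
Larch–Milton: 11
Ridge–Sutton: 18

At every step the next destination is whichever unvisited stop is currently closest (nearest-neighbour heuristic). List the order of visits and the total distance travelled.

Hollow → [Upland:15 / Milton:19 / Ridge:20 / Larch:22 / North:29 / Sutton:32 / Thorn:36] → Upland (15)
Upland → [Milton:4 / Larch:7 / Ridge:9 / Sutton:17 / North:32 / Thorn:37] → Milton (4)
Milton → [Ridge:5 / Larch:11 / Sutton:13 / North:28 / Thorn:34] → Ridge (5)
Ridge → [Larch:16 / Sutton:18 / Thorn:29 / North:30] → Larch (16)
Larch → [Sutton:24 / Thorn:30 / North:36] → Sutton (24)
Sutton → [North:19 / Thorn:26] → North (19)
North → [Thorn:23] → Thorn (23)
Return Thorn→Hollow: 36.
Total = 15 + 4 + 5 + 16 + 24 + 19 + 23 + 36 = 142.

Nearest-neighbour total = 142 km; route Hollow → Upland → Milton → Ridge → Larch → Sutton → North → Thorn → Hollow.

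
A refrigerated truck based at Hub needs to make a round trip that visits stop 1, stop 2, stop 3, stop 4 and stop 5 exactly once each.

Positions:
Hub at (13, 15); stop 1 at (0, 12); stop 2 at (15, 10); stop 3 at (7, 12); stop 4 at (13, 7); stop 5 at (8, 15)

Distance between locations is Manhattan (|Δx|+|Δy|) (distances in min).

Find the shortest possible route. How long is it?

Minimum total distance: 46 min.

Hub-stop 1-stop 2-stop 3-stop 4-stop 5-Hub: 16+17+10+11+13+5 = 72
Hub-stop 1-stop 2-stop 3-stop 5-stop 4-Hub: 16+17+10+4+13+8 = 68
Hub-stop 1-stop 2-stop 4-stop 3-stop 5-Hub: 16+17+5+11+4+5 = 58
Hub-stop 1-stop 2-stop 4-stop 5-stop 3-Hub: 16+17+5+13+4+9 = 64
Hub-stop 1-stop 2-stop 5-stop 3-stop 4-Hub: 16+17+12+4+11+8 = 68
Hub-stop 1-stop 2-stop 5-stop 4-stop 3-Hub: 16+17+12+13+11+9 = 78
Hub-stop 1-stop 3-stop 2-stop 4-stop 5-Hub: 16+7+10+5+13+5 = 56
Hub-stop 1-stop 3-stop 2-stop 5-stop 4-Hub: 16+7+10+12+13+8 = 66
Hub-stop 1-stop 3-stop 4-stop 2-stop 5-Hub: 16+7+11+5+12+5 = 56
Hub-stop 1-stop 3-stop 4-stop 5-stop 2-Hub: 16+7+11+13+12+7 = 66
Hub-stop 1-stop 3-stop 5-stop 2-stop 4-Hub: 16+7+4+12+5+8 = 52
Hub-stop 1-stop 3-stop 5-stop 4-stop 2-Hub: 16+7+4+13+5+7 = 52
Hub-stop 1-stop 4-stop 2-stop 3-stop 5-Hub: 16+18+5+10+4+5 = 58
Hub-stop 1-stop 4-stop 2-stop 5-stop 3-Hub: 16+18+5+12+4+9 = 64
… (46 more)
Hub-stop 2-stop 4-stop 1-stop 3-stop 5-Hub: 7+5+18+7+4+5 = 46  ← best
The minimum is 46.
One optimal route: Hub → stop 2 → stop 4 → stop 1 → stop 3 → stop 5 → Hub (or its reverse).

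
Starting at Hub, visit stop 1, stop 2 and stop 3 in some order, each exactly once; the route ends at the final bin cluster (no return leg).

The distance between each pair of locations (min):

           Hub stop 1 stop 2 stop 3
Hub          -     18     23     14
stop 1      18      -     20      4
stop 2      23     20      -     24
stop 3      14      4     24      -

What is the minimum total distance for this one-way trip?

38 min — the minimum one-way total.

There are 3! = 6 possible orderings.
Hub - stop 1 - stop 2 - stop 3: 18+20+24 = 62
Hub - stop 1 - stop 3 - stop 2: 18+4+24 = 46
Hub - stop 2 - stop 1 - stop 3: 23+20+4 = 47
Hub - stop 2 - stop 3 - stop 1: 23+24+4 = 51
Hub - stop 3 - stop 1 - stop 2: 14+4+20 = 38
Hub - stop 3 - stop 2 - stop 1: 14+24+20 = 58
The minimum is 38.
One shortest path: Hub → stop 3 → stop 1 → stop 2.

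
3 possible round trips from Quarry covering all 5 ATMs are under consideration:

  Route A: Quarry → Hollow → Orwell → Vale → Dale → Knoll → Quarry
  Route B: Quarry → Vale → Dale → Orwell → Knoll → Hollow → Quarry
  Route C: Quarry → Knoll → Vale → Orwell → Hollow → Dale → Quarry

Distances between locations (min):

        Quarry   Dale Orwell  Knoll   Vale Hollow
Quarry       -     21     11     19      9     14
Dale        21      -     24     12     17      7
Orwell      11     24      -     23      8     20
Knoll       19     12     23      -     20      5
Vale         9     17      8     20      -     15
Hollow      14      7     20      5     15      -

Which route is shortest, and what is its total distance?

Route A: 14 + 20 + 8 + 17 + 12 + 19 = 90
Route B: 9 + 17 + 24 + 23 + 5 + 14 = 92
Route C: 19 + 20 + 8 + 20 + 7 + 21 = 95

Shortest is Route A, total 90 min.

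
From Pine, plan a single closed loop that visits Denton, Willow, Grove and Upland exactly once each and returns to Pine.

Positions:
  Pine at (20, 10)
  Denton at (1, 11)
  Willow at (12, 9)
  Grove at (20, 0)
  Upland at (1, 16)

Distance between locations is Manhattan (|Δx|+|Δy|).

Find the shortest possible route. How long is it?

There are 12 distinct closed tours to check (reversals are equivalent).
Pine→Denton→Willow→Grove→Upland→Pine: 20+13+17+35+25 = 110
Pine→Denton→Willow→Upland→Grove→Pine: 20+13+18+35+10 = 96
Pine→Denton→Grove→Willow→Upland→Pine: 20+30+17+18+25 = 110
Pine→Denton→Grove→Upland→Willow→Pine: 20+30+35+18+9 = 112
Pine→Denton→Upland→Willow→Grove→Pine: 20+5+18+17+10 = 70
Pine→Denton→Upland→Grove→Willow→Pine: 20+5+35+17+9 = 86
Pine→Willow→Denton→Grove→Upland→Pine: 9+13+30+35+25 = 112
Pine→Willow→Denton→Upland→Grove→Pine: 9+13+5+35+10 = 72
Pine→Willow→Grove→Denton→Upland→Pine: 9+17+30+5+25 = 86
Pine→Willow→Upland→Denton→Grove→Pine: 9+18+5+30+10 = 72
Pine→Grove→Denton→Willow→Upland→Pine: 10+30+13+18+25 = 96
Pine→Grove→Willow→Denton→Upland→Pine: 10+17+13+5+25 = 70
The minimum is 70.
One optimal route: Pine → Denton → Upland → Willow → Grove → Pine (or its reverse).

Minimum total distance: 70.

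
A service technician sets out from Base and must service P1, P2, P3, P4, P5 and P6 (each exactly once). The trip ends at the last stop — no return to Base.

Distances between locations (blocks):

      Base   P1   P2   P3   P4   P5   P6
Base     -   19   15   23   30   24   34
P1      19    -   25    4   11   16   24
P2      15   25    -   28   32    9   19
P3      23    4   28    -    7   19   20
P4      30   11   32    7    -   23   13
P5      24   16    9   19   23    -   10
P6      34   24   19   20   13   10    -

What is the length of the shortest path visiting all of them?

58 blocks — the minimum one-way total.

There are 6! = 720 possible orderings.
Base → P1 → P2 → P3 → P4 → P5 → P6: 19+25+28+7+23+10 = 112
Base → P1 → P2 → P3 → P4 → P6 → P5: 19+25+28+7+13+10 = 102
Base → P1 → P2 → P3 → P5 → P4 → P6: 19+25+28+19+23+13 = 127
Base → P1 → P2 → P3 → P5 → P6 → P4: 19+25+28+19+10+13 = 114
Base → P1 → P2 → P3 → P6 → P4 → P5: 19+25+28+20+13+23 = 128
Base → P1 → P2 → P3 → P6 → P5 → P4: 19+25+28+20+10+23 = 125
Base → P1 → P2 → P4 → P3 → P5 → P6: 19+25+32+7+19+10 = 112
Base → P1 → P2 → P4 → P3 → P6 → P5: 19+25+32+7+20+10 = 113
… (712 more)
Base → P2 → P5 → P6 → P4 → P3 → P1: 15+9+10+13+7+4 = 58  ← best
The minimum is 58.
One shortest path: Base → P2 → P5 → P6 → P4 → P3 → P1.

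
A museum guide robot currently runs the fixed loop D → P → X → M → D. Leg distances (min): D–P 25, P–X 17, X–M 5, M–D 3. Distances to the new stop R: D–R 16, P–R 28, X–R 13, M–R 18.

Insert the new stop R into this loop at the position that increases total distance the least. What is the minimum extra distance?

Insertion cost between consecutive stops i–j is d(i,R) + d(R,j) − d(i,j):
  between D and P: 16 + 28 − 25 = 19
  between P and X: 28 + 13 − 17 = 24
  between X and M: 13 + 18 − 5 = 26
  between M and D: 18 + 16 − 3 = 31
Cheapest insertion is between D and P, adding 19.
New total = 50 + 19 = 69.

+19 min — insert R between D and P.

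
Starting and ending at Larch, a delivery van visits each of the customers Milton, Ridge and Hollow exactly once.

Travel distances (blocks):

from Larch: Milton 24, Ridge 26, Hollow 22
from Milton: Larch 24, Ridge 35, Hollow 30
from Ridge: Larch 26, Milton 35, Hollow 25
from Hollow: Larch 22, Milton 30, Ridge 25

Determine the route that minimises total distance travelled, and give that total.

105 blocks — the shortest possible round trip.

With 3 stops there are 3!/2 = 3 distinct round trips (a route and its reverse cost the same).
Larch→Milton→Ridge→Hollow→Larch: 24+35+25+22 = 106
Larch→Milton→Hollow→Ridge→Larch: 24+30+25+26 = 105
Larch→Ridge→Milton→Hollow→Larch: 26+35+30+22 = 113
The minimum is 105.
One optimal route: Larch → Milton → Hollow → Ridge → Larch (or its reverse).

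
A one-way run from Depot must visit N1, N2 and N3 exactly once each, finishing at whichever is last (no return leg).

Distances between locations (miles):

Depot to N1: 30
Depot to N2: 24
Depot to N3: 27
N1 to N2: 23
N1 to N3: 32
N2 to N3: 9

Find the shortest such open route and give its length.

There are 3! = 6 possible orderings.
Depot - N1 - N2 - N3: 30+23+9 = 62
Depot - N1 - N3 - N2: 30+32+9 = 71
Depot - N2 - N1 - N3: 24+23+32 = 79
Depot - N2 - N3 - N1: 24+9+32 = 65
Depot - N3 - N1 - N2: 27+32+23 = 82
Depot - N3 - N2 - N1: 27+9+23 = 59
The minimum is 59.
One shortest path: Depot → N3 → N2 → N1.

Minimum one-way distance = 59 miles.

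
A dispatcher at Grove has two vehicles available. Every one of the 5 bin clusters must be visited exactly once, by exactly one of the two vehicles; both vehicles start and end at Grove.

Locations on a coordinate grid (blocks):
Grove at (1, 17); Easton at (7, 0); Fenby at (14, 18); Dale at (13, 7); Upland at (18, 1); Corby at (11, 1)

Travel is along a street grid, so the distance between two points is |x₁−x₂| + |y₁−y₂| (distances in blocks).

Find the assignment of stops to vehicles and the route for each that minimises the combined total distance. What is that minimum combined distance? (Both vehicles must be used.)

There are 2^4 − 1 = 15 ways to divide the 5 stops into two non-empty groups. For each, the best each vehicle can do is its own shortest tour through its group:
  {Easton} + {Fenby, Dale, Upland, Corby}: 46 + 70 = 116
  {Fenby} + {Easton, Dale, Upland, Corby}: 28 + 68 = 96
  {Easton, Fenby} + {Dale, Upland, Corby}: 62 + 66 = 128
  {Dale} + {Easton, Fenby, Upland, Corby}: 44 + 70 = 114
  {Easton, Dale} + {Fenby, Upland, Corby}: 58 + 68 = 126
  {Fenby, Dale} + {Easton, Upland, Corby}: 48 + 68 = 116
  … (15 splits in total)
Best: vehicle 1 Grove → Fenby → Grove = 28; vehicle 2 Grove → Easton → Corby → Upland → Dale → Grove = 68; combined 96.

96 blocks — the smallest possible combined total.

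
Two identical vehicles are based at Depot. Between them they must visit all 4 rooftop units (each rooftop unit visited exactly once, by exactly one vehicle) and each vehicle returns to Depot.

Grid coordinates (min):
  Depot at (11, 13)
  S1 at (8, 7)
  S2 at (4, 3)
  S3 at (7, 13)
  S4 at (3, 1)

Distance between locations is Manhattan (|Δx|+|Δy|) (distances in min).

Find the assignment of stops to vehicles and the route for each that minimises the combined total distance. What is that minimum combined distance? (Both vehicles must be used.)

48 min — the smallest possible combined total.

Check every non-empty split of the stops between the two vehicles; for each half take its own optimal tour:
  {S1} + {S2, S3, S4}: 18 + 40 = 58
  {S2} + {S1, S3, S4}: 34 + 40 = 74
  {S1, S2} + {S3, S4}: 34 + 40 = 74
  {S3} + {S1, S2, S4}: 8 + 40 = 48
  {S1, S3} + {S2, S4}: 20 + 40 = 60
  {S2, S3} + {S1, S4}: 34 + 40 = 74
  … (7 splits in total)
Best: vehicle 1 Depot → S3 → Depot = 8; vehicle 2 Depot → S1 → S2 → S4 → Depot = 40; combined 48.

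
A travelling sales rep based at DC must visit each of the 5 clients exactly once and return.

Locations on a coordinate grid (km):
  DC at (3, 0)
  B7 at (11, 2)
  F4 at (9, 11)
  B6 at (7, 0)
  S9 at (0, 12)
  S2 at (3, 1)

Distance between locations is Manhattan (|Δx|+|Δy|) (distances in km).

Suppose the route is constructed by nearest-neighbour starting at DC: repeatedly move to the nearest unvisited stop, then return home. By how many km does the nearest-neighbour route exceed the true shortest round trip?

From DC: S2=1, B6=4, B7=10, S9=15, F4=17 → choose S2 (1).
From S2: B6=5, B7=9, S9=14, F4=16 → choose B6 (5).
From B6: B7=6, F4=13, S9=19 → choose B7 (6).
From B7: F4=11, S9=21 → choose F4 (11).
From F4: S9=10 → choose S9 (10).
NN route DC → S2 → B6 → B7 → F4 → S9 → DC costs 48.
Optimal: DC → B6 → B7 → F4 → S9 → S2 → DC costs 46 (by enumerating all 60 distinct tours).
Excess = 48 − 46 = 2.

The nearest-neighbour route is 2 km longer than optimal.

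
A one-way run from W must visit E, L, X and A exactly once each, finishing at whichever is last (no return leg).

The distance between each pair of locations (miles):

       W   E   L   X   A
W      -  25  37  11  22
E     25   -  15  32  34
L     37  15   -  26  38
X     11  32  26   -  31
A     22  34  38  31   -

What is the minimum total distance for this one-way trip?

There are 4! = 24 possible orderings.
W→E→L→X→A: 25+15+26+31 = 97
W→E→L→A→X: 25+15+38+31 = 109
W→E→X→L→A: 25+32+26+38 = 121
W→E→X→A→L: 25+32+31+38 = 126
W→E→A→L→X: 25+34+38+26 = 123
W→E→A→X→L: 25+34+31+26 = 116
W→L→E→X→A: 37+15+32+31 = 115
W→L→E→A→X: 37+15+34+31 = 117
W→L→X→E→A: 37+26+32+34 = 129
W→L→X→A→E: 37+26+31+34 = 128
W→L→A→E→X: 37+38+34+32 = 141
W→L→A→X→E: 37+38+31+32 = 138
W→X→E→L→A: 11+32+15+38 = 96
W→X→E→A→L: 11+32+34+38 = 115
… (10 more)
W→X→L→E→A: 11+26+15+34 = 86  ← best
The minimum is 86.
One shortest path: W → X → L → E → A.

Shortest open route: 86 miles.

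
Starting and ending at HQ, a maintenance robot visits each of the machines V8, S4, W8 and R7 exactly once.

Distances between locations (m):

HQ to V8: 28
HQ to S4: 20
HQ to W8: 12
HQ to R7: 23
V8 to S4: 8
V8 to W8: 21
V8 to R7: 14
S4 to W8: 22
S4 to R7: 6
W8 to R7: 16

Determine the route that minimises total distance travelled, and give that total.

With 4 stops there are 4!/2 = 12 distinct round trips (a route and its reverse cost the same).
HQ - V8 - S4 - W8 - R7 - HQ: 28+8+22+16+23 = 97
HQ - V8 - S4 - R7 - W8 - HQ: 28+8+6+16+12 = 70
HQ - V8 - W8 - S4 - R7 - HQ: 28+21+22+6+23 = 100
HQ - V8 - W8 - R7 - S4 - HQ: 28+21+16+6+20 = 91
HQ - V8 - R7 - S4 - W8 - HQ: 28+14+6+22+12 = 82
HQ - V8 - R7 - W8 - S4 - HQ: 28+14+16+22+20 = 100
HQ - S4 - V8 - W8 - R7 - HQ: 20+8+21+16+23 = 88
HQ - S4 - V8 - R7 - W8 - HQ: 20+8+14+16+12 = 70
HQ - S4 - W8 - V8 - R7 - HQ: 20+22+21+14+23 = 100
HQ - S4 - R7 - V8 - W8 - HQ: 20+6+14+21+12 = 73
HQ - W8 - V8 - S4 - R7 - HQ: 12+21+8+6+23 = 70
HQ - W8 - S4 - V8 - R7 - HQ: 12+22+8+14+23 = 79
The minimum is 70.
One optimal route: HQ → V8 → S4 → R7 → W8 → HQ (or its reverse).

Minimum total distance: 70 m.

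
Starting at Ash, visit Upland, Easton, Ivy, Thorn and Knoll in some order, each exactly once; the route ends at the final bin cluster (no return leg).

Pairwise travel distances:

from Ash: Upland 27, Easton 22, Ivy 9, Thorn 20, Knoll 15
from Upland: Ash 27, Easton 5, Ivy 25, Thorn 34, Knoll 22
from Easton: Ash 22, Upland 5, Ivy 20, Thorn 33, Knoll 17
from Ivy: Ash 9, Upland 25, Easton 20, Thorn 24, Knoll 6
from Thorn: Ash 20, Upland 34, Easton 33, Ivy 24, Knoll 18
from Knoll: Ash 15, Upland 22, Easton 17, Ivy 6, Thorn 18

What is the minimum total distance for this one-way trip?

There are 5! = 120 possible orderings.
Ash → Upland → Easton → Ivy → Thorn → Knoll: 27+5+20+24+18 = 94
Ash → Upland → Easton → Ivy → Knoll → Thorn: 27+5+20+6+18 = 76
Ash → Upland → Easton → Thorn → Ivy → Knoll: 27+5+33+24+6 = 95
Ash → Upland → Easton → Thorn → Knoll → Ivy: 27+5+33+18+6 = 89
Ash → Upland → Easton → Knoll → Ivy → Thorn: 27+5+17+6+24 = 79
Ash → Upland → Easton → Knoll → Thorn → Ivy: 27+5+17+18+24 = 91
Ash → Upland → Ivy → Easton → Thorn → Knoll: 27+25+20+33+18 = 123
Ash → Upland → Ivy → Easton → Knoll → Thorn: 27+25+20+17+18 = 107
Ash → Upland → Ivy → Thorn → Easton → Knoll: 27+25+24+33+17 = 126
Ash → Upland → Ivy → Thorn → Knoll → Easton: 27+25+24+18+17 = 111
Ash → Upland → Ivy → Knoll → Easton → Thorn: 27+25+6+17+33 = 108
Ash → Upland → Ivy → Knoll → Thorn → Easton: 27+25+6+18+33 = 109
Ash → Upland → Thorn → Easton → Ivy → Knoll: 27+34+33+20+6 = 120
Ash → Upland → Thorn → Easton → Knoll → Ivy: 27+34+33+17+6 = 117
… (106 more)
Ash → Thorn → Knoll → Ivy → Easton → Upland: 20+18+6+20+5 = 69  ← best
The minimum is 69.
One shortest path: Ash → Thorn → Knoll → Ivy → Easton → Upland.

69 — the minimum one-way total.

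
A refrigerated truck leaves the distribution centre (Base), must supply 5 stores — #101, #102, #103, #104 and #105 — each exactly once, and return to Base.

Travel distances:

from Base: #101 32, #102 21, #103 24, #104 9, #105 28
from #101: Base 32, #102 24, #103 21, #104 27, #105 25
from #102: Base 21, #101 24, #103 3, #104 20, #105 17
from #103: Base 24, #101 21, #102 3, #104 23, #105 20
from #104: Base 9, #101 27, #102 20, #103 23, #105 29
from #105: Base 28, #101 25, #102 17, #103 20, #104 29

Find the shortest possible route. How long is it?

Minimum total distance: 105.

There are 60 distinct closed tours to check (reversals are equivalent).
Base - #101 - #102 - #103 - #104 - #105 - Base: 32+24+3+23+29+28 = 139
Base - #101 - #102 - #103 - #105 - #104 - Base: 32+24+3+20+29+9 = 117
Base - #101 - #102 - #104 - #103 - #105 - Base: 32+24+20+23+20+28 = 147
Base - #101 - #102 - #104 - #105 - #103 - Base: 32+24+20+29+20+24 = 149
Base - #101 - #102 - #105 - #103 - #104 - Base: 32+24+17+20+23+9 = 125
Base - #101 - #102 - #105 - #104 - #103 - Base: 32+24+17+29+23+24 = 149
Base - #101 - #103 - #102 - #104 - #105 - Base: 32+21+3+20+29+28 = 133
Base - #101 - #103 - #102 - #105 - #104 - Base: 32+21+3+17+29+9 = 111
Base - #101 - #103 - #104 - #102 - #105 - Base: 32+21+23+20+17+28 = 141
Base - #101 - #103 - #104 - #105 - #102 - Base: 32+21+23+29+17+21 = 143
Base - #101 - #103 - #105 - #102 - #104 - Base: 32+21+20+17+20+9 = 119
Base - #101 - #103 - #105 - #104 - #102 - Base: 32+21+20+29+20+21 = 143
Base - #101 - #104 - #102 - #103 - #105 - Base: 32+27+20+3+20+28 = 130
Base - #101 - #104 - #102 - #105 - #103 - Base: 32+27+20+17+20+24 = 140
… (46 more)
Base - #102 - #103 - #105 - #101 - #104 - Base: 21+3+20+25+27+9 = 105  ← best
The minimum is 105.
One optimal route: Base → #102 → #103 → #105 → #101 → #104 → Base (or its reverse).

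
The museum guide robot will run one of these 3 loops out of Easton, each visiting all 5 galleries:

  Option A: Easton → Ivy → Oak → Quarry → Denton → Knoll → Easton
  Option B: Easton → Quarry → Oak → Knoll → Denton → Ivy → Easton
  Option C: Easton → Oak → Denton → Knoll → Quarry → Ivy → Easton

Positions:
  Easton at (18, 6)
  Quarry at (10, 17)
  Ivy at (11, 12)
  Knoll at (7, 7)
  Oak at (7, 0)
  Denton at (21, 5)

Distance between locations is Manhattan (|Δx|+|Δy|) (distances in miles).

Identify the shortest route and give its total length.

Option A: 13 + 16 + 20 + 23 + 16 + 12 = 100
Option B: 19 + 20 + 7 + 16 + 17 + 13 = 92
Option C: 17 + 19 + 16 + 13 + 6 + 13 = 84

Shortest is Option C, total 84 miles.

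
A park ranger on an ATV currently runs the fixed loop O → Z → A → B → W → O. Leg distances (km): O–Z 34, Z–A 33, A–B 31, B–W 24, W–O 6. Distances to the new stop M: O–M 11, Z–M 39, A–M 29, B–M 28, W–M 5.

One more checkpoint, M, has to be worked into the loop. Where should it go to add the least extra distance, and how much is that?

+9 km — insert M between B and W.

Insertion cost between consecutive stops i–j is d(i,M) + d(M,j) − d(i,j):
  between O and Z: 11 + 39 − 34 = 16
  between Z and A: 39 + 29 − 33 = 35
  between A and B: 29 + 28 − 31 = 26
  between B and W: 28 + 5 − 24 = 9
  between W and O: 5 + 11 − 6 = 10
Cheapest insertion is between B and W, adding 9.
New total = 128 + 9 = 137.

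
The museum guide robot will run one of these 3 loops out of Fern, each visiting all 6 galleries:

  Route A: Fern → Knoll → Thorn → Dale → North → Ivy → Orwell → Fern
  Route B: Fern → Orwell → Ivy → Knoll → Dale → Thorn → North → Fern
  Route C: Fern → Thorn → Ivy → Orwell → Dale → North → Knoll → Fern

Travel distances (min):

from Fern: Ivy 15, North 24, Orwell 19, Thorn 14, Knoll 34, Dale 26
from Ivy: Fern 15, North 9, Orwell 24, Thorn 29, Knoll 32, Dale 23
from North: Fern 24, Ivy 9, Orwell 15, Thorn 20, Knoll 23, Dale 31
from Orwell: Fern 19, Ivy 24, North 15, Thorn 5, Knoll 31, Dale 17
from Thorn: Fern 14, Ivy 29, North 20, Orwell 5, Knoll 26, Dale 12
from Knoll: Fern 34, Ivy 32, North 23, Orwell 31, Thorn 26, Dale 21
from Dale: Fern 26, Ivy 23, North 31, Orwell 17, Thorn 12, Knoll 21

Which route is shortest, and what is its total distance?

Route A: 34 + 26 + 12 + 31 + 9 + 24 + 19 = 155
Route B: 19 + 24 + 32 + 21 + 12 + 20 + 24 = 152
Route C: 14 + 29 + 24 + 17 + 31 + 23 + 34 = 172

152 min — Route B is the shortest.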